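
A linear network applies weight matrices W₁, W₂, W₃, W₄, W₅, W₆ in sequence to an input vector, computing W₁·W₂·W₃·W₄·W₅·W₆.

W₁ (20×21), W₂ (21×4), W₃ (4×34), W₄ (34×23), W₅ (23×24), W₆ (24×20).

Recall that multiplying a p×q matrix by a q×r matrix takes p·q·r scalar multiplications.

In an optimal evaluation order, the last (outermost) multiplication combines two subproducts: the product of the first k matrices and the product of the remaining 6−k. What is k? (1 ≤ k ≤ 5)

Adjacent pairs: W₁W₂ = 20·21·4 = 1680; W₂W₃ = 21·4·34 = 2856; W₃W₄ = 4·34·23 = 3128; W₄W₅ = 34·23·24 = 18768; W₅W₆ = 23·24·20 = 11040.
Length 3: W₁..W₃: k=1: 0+2856+20·21·34=17136; k=2: 1680+0+20·4·34=4400 → min 4400 | W₂..W₄: k=2: 0+3128+21·4·23=5060; k=3: 2856+0+21·34·23=19278 → min 5060 | W₃..W₅: k=3: 0+18768+4·34·24=22032; k=4: 3128+0+4·23·24=5336 → min 5336 | W₄..W₆: k=4: 0+11040+34·23·20=26680; k=5: 18768+0+34·24·20=35088 → min 26680.
Length 4: W₁..W₄: k=1: 0+5060+20·21·23=14720; k=2: 1680+3128+20·4·23=6648; k=3: 4400+0+20·34·23=20040 → min 6648 | W₂..W₅: k=2: 0+5336+21·4·24=7352; k=3: 2856+18768+21·34·24=38760; k=4: 5060+0+21·23·24=16652 → min 7352 | W₃..W₆: k=3: 0+26680+4·34·20=29400; k=4: 3128+11040+4·23·20=16008; k=5: 5336+0+4·24·20=7256 → min 7256.
Length 5: W₁..W₅: k=1: 0+7352+20·21·24=17432; k=2: 1680+5336+20·4·24=8936; k=3: 4400+18768+20·34·24=39488; k=4: 6648+0+20·23·24=17688 → min 8936 | W₂..W₆: k=2: 0+7256+21·4·20=8936; k=3: 2856+26680+21·34·20=43816; k=4: 5060+11040+21·23·20=25760; k=5: 7352+0+21·24·20=17432 → min 8936.
Top-level splits: k=1: (W₁..W₁)·(W₂..W₆) → 0+8936+20·21·20 = 17336; k=2: (W₁..W₂)·(W₃..W₆) → 1680+7256+20·4·20 = 10536; k=3: (W₁..W₃)·(W₄..W₆) → 4400+26680+20·34·20 = 44680; k=4: (W₁..W₄)·(W₅..W₆) → 6648+11040+20·23·20 = 26888; k=5: (W₁..W₅)·(W₆..W₆) → 8936+0+20·24·20 = 18536.
Best split is after W₂, i.e. k = 2.

2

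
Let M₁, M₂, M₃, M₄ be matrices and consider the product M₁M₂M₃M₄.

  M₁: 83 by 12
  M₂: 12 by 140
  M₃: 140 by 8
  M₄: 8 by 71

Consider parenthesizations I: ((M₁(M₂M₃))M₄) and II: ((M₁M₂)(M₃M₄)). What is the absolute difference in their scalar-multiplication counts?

975428

Order I = ((M₁(M₂M₃))M₄): (M₂M₃): 12×140 by 140×8 → 12×8, cost 12·140·8 = 13440; (M₁(M₂M₃)): 83×12 by 12×8 → 83×8, cost 83·12·8 = 7968; cumulative 21408; ((M₁(M₂M₃))M₄): 83×8 by 8×71 → 83×71, cost 83·8·71 = 47144; cumulative 68552. Total 68552.
Order II = ((M₁M₂)(M₃M₄)): (M₁M₂): 83×12 by 12×140 → 83×140, cost 83·12·140 = 139440; (M₃M₄): 140×8 by 8×71 → 140×71, cost 140·8·71 = 79520; ((M₁M₂)(M₃M₄)): 83×140 by 140×71 → 83×71, cost 83·140·71 = 825020; cumulative 1043980. Total 1043980.
Difference: |68552 − 1043980| = 975428.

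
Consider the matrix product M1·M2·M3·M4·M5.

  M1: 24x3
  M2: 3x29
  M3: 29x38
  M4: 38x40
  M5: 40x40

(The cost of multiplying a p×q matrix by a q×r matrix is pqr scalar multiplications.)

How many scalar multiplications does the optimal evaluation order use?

Adjacent pairs: M1M2 = 24·3·29 = 2088; M2M3 = 3·29·38 = 3306; M3M4 = 29·38·40 = 44080; M4M5 = 38·40·40 = 60800.
Length 3: M1..M3: k=1: 0+3306+24·3·38=6042; k=2: 2088+0+24·29·38=28536 → min 6042 | M2..M4: k=2: 0+44080+3·29·40=47560; k=3: 3306+0+3·38·40=7866 → min 7866 | M3..M5: k=3: 0+60800+29·38·40=104880; k=4: 44080+0+29·40·40=90480 → min 90480.
Length 4: M1..M4: k=1: 0+7866+24·3·40=10746; k=2: 2088+44080+24·29·40=74008; k=3: 6042+0+24·38·40=42522 → min 10746 | M2..M5: k=2: 0+90480+3·29·40=93960; k=3: 3306+60800+3·38·40=68666; k=4: 7866+0+3·40·40=12666 → min 12666.
Length 5: M1..M5: k=1: 0+12666+24·3·40=15546; k=2: 2088+90480+24·29·40=120408; k=3: 6042+60800+24·38·40=103322; k=4: 10746+0+24·40·40=49146 → min 15546.
Optimal order: (M1·(((M2·M3)·M4)·M5)) with cost 15546.

15546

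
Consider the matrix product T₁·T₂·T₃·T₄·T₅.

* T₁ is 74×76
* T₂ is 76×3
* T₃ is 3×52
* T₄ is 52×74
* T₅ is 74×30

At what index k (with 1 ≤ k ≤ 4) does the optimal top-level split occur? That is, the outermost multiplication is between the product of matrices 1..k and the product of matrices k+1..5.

Adjacent pairs: T₁T₂ = 74·76·3 = 16872; T₂T₃ = 76·3·52 = 11856; T₃T₄ = 3·52·74 = 11544; T₄T₅ = 52·74·30 = 115440.
Length 3: T₁..T₃: k=1: 0+11856+74·76·52=304304; k=2: 16872+0+74·3·52=28416 → min 28416 | T₂..T₄: k=2: 0+11544+76·3·74=28416; k=3: 11856+0+76·52·74=304304 → min 28416 | T₃..T₅: k=3: 0+115440+3·52·30=120120; k=4: 11544+0+3·74·30=18204 → min 18204.
Length 4: T₁..T₄: k=1: 0+28416+74·76·74=444592; k=2: 16872+11544+74·3·74=44844; k=3: 28416+0+74·52·74=313168 → min 44844 | T₂..T₅: k=2: 0+18204+76·3·30=25044; k=3: 11856+115440+76·52·30=245856; k=4: 28416+0+76·74·30=197136 → min 25044.
Top-level splits: k=1: (T₁..T₁)·(T₂..T₅) → 0+25044+74·76·30 = 193764; k=2: (T₁..T₂)·(T₃..T₅) → 16872+18204+74·3·30 = 41736; k=3: (T₁..T₃)·(T₄..T₅) → 28416+115440+74·52·30 = 259296; k=4: (T₁..T₄)·(T₅..T₅) → 44844+0+74·74·30 = 209124.
Best split is after T₂, i.e. k = 2.

2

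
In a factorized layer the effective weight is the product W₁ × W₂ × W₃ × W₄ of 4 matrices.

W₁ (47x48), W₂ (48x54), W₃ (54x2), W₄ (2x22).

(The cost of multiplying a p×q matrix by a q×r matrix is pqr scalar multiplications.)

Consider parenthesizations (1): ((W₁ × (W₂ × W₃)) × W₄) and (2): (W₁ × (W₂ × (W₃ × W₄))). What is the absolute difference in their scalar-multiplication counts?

97268

Order (1) = ((W₁ × (W₂ × W₃)) × W₄): (W₂ × W₃): 48×54 by 54×2 → 48×2, cost 48·54·2 = 5184; (W₁ × (W₂ × W₃)): 47×48 by 48×2 → 47×2, cost 47·48·2 = 4512; cumulative 9696; ((W₁ × (W₂ × W₃)) × W₄): 47×2 by 2×22 → 47×22, cost 47·2·22 = 2068; cumulative 11764. Total 11764.
Order (2) = (W₁ × (W₂ × (W₃ × W₄))): (W₃ × W₄): 54×2 by 2×22 → 54×22, cost 54·2·22 = 2376; (W₂ × (W₃ × W₄)): 48×54 by 54×22 → 48×22, cost 48·54·22 = 57024; cumulative 59400; (W₁ × (W₂ × (W₃ × W₄))): 47×48 by 48×22 → 47×22, cost 47·48·22 = 49632; cumulative 109032. Total 109032.
Difference: |11764 − 109032| = 97268.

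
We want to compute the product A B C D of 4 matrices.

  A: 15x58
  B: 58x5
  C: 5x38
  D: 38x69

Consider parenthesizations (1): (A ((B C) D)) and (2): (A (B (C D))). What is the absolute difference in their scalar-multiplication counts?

Order (1) = (A ((B C) D)): (B C): 58×5 by 5×38 → 58×38, cost 58·5·38 = 11020; ((B C) D): 58×38 by 38×69 → 58×69, cost 58·38·69 = 152076; cumulative 163096; (A ((B C) D)): 15×58 by 58×69 → 15×69, cost 15·58·69 = 60030; cumulative 223126. Total 223126.
Order (2) = (A (B (C D))): (C D): 5×38 by 38×69 → 5×69, cost 5·38·69 = 13110; (B (C D)): 58×5 by 5×69 → 58×69, cost 58·5·69 = 20010; cumulative 33120; (A (B (C D))): 15×58 by 58×69 → 15×69, cost 15·58·69 = 60030; cumulative 93150. Total 93150.
Difference: |223126 − 93150| = 129976.

129976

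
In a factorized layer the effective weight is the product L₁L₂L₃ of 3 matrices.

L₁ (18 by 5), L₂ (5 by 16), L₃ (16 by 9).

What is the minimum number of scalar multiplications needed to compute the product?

1530

Order (L₁(L₂L₃)): (L₂L₃): 5×16 by 16×9 → 5×9, cost 5·16·9 = 720; (L₁(L₂L₃)): 18×5 by 5×9 → 18×9, cost 18·5·9 = 810; cumulative 1530. Total 1530.
Order ((L₁L₂)L₃): (L₁L₂): 18×5 by 5×16 → 18×16, cost 18·5·16 = 1440; ((L₁L₂)L₃): 18×16 by 16×9 → 18×9, cost 18·16·9 = 2592; cumulative 4032. Total 4032.
Minimum: 1530.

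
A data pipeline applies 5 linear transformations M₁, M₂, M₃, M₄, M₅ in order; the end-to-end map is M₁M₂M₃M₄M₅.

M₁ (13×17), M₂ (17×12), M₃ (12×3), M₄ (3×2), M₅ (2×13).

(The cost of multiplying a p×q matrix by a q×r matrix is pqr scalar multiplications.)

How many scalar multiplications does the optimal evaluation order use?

1260

Adjacent pairs: M₁M₂ = 13·17·12 = 2652; M₂M₃ = 17·12·3 = 612; M₃M₄ = 12·3·2 = 72; M₄M₅ = 3·2·13 = 78.
Length 3: M₁..M₃: k=1: 0+612+13·17·3=1275; k=2: 2652+0+13·12·3=3120 → min 1275 | M₂..M₄: k=2: 0+72+17·12·2=480; k=3: 612+0+17·3·2=714 → min 480 | M₃..M₅: k=3: 0+78+12·3·13=546; k=4: 72+0+12·2·13=384 → min 384.
Length 4: M₁..M₄: k=1: 0+480+13·17·2=922; k=2: 2652+72+13·12·2=3036; k=3: 1275+0+13·3·2=1353 → min 922 | M₂..M₅: k=2: 0+384+17·12·13=3036; k=3: 612+78+17·3·13=1353; k=4: 480+0+17·2·13=922 → min 922.
Length 5: M₁..M₅: k=1: 0+922+13·17·13=3795; k=2: 2652+384+13·12·13=5064; k=3: 1275+78+13·3·13=1860; k=4: 922+0+13·2·13=1260 → min 1260.
Optimal order: ((M₁(M₂(M₃M₄)))M₅) with cost 1260.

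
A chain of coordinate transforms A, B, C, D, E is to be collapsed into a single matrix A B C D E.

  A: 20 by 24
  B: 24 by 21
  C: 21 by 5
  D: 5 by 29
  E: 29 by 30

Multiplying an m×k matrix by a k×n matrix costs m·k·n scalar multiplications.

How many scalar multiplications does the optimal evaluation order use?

Adjacent pairs: AB = 20·24·21 = 10080; BC = 24·21·5 = 2520; CD = 21·5·29 = 3045; DE = 5·29·30 = 4350.
Length 3: A..C: k=1: 0+2520+20·24·5=4920; k=2: 10080+0+20·21·5=12180 → min 4920 | B..D: k=2: 0+3045+24·21·29=17661; k=3: 2520+0+24·5·29=6000 → min 6000 | C..E: k=3: 0+4350+21·5·30=7500; k=4: 3045+0+21·29·30=21315 → min 7500.
Length 4: A..D: k=1: 0+6000+20·24·29=19920; k=2: 10080+3045+20·21·29=25305; k=3: 4920+0+20·5·29=7820 → min 7820 | B..E: k=2: 0+7500+24·21·30=22620; k=3: 2520+4350+24·5·30=10470; k=4: 6000+0+24·29·30=26880 → min 10470.
Length 5: A..E: k=1: 0+10470+20·24·30=24870; k=2: 10080+7500+20·21·30=30180; k=3: 4920+4350+20·5·30=12270; k=4: 7820+0+20·29·30=25220 → min 12270.
Optimal order: ((A (B C)) (D E)) with cost 12270.

12270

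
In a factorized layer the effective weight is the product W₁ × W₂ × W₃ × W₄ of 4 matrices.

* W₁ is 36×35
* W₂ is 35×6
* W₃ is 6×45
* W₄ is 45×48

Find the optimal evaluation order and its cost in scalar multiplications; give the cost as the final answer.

30888

Adjacent pairs: W₁W₂ = 36·35·6 = 7560; W₂W₃ = 35·6·45 = 9450; W₃W₄ = 6·45·48 = 12960.
Length 3: W₁..W₃: k=1: 0+9450+36·35·45=66150; k=2: 7560+0+36·6·45=17280 → min 17280 | W₂..W₄: k=2: 0+12960+35·6·48=23040; k=3: 9450+0+35·45·48=85050 → min 23040.
Length 4: W₁..W₄: k=1: 0+23040+36·35·48=83520; k=2: 7560+12960+36·6·48=30888; k=3: 17280+0+36·45·48=95040 → min 30888.
Optimal parenthesization: ((W₁ × W₂) × (W₃ × W₄)) with cost 30888.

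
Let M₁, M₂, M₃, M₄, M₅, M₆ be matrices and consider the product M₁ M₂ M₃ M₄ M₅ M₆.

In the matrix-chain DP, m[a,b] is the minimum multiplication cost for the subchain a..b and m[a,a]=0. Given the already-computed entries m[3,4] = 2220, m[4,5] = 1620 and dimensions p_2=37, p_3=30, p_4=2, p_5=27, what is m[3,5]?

4218

m[3,5] = min over k∈[3,4] of m[3,k]+m[k+1,5]+p_{2}·p_k·p_{5}.
k=3: 0 + 1620 + 37·30·27 = 31590; k=4: 2220 + 0 + 37·2·27 = 4218.
Minimum: 4218 at k=4.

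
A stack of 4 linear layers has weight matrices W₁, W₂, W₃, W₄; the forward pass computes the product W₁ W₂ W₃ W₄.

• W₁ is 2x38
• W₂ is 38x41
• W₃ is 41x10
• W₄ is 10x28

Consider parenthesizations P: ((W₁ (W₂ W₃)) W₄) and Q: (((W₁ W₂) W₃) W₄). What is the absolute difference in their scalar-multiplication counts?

Order P = ((W₁ (W₂ W₃)) W₄): (W₂ W₃): 38×41 by 41×10 → 38×10, cost 38·41·10 = 15580; (W₁ (W₂ W₃)): 2×38 by 38×10 → 2×10, cost 2·38·10 = 760; cumulative 16340; ((W₁ (W₂ W₃)) W₄): 2×10 by 10×28 → 2×28, cost 2·10·28 = 560; cumulative 16900. Total 16900.
Order Q = (((W₁ W₂) W₃) W₄): (W₁ W₂): 2×38 by 38×41 → 2×41, cost 2·38·41 = 3116; ((W₁ W₂) W₃): 2×41 by 41×10 → 2×10, cost 2·41·10 = 820; cumulative 3936; (((W₁ W₂) W₃) W₄): 2×10 by 10×28 → 2×28, cost 2·10·28 = 560; cumulative 4496. Total 4496.
Difference: |16900 − 4496| = 12404.

12404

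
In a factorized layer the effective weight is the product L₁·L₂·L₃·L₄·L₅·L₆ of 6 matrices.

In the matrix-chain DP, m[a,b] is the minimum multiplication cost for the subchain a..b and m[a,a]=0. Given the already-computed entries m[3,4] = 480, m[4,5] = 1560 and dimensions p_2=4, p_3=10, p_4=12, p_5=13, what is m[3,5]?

1104

m[3,5] = min over k∈[3,4] of m[3,k]+m[k+1,5]+p_{2}·p_k·p_{5}.
k=3: 0 + 1560 + 4·10·13 = 2080; k=4: 480 + 0 + 4·12·13 = 1104.
Minimum: 1104 at k=4.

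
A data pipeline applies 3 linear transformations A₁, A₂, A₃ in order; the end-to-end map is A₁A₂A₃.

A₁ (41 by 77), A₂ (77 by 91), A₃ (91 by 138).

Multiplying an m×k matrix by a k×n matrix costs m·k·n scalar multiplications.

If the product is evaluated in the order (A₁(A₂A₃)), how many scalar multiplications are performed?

(A₂A₃): 77×91 by 91×138 → 77×138, cost 77·91·138 = 966966
(A₁(A₂A₃)): 41×77 by 77×138 → 41×138, cost 41·77·138 = 435666; cumulative 1402632
Total: 1402632 scalar multiplications.

1402632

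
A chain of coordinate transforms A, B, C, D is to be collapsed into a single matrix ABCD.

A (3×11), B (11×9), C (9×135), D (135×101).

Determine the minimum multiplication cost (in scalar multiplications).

44847

Adjacent pairs: AB = 3·11·9 = 297; BC = 11·9·135 = 13365; CD = 9·135·101 = 122715.
Length 3: A..C: k=1: 0+13365+3·11·135=17820; k=2: 297+0+3·9·135=3942 → min 3942 | B..D: k=2: 0+122715+11·9·101=132714; k=3: 13365+0+11·135·101=163350 → min 132714.
Length 4: A..D: k=1: 0+132714+3·11·101=136047; k=2: 297+122715+3·9·101=125739; k=3: 3942+0+3·135·101=44847 → min 44847.
Optimal order: (((AB)C)D) with cost 44847.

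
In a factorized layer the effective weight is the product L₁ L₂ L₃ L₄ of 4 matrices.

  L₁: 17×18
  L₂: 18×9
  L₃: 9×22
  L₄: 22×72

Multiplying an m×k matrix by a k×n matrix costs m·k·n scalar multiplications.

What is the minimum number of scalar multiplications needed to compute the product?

Adjacent pairs: L₁L₂ = 17·18·9 = 2754; L₂L₃ = 18·9·22 = 3564; L₃L₄ = 9·22·72 = 14256.
Length 3: L₁..L₃: k=1: 0+3564+17·18·22=10296; k=2: 2754+0+17·9·22=6120 → min 6120 | L₂..L₄: k=2: 0+14256+18·9·72=25920; k=3: 3564+0+18·22·72=32076 → min 25920.
Length 4: L₁..L₄: k=1: 0+25920+17·18·72=47952; k=2: 2754+14256+17·9·72=28026; k=3: 6120+0+17·22·72=33048 → min 28026.
Optimal order: ((L₁ L₂) (L₃ L₄)) with cost 28026.

28026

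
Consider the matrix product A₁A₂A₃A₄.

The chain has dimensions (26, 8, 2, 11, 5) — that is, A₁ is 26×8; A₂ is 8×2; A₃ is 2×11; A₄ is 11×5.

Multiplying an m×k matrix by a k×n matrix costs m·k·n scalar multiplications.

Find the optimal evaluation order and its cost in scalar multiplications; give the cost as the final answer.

Adjacent pairs: A₁A₂ = 26·8·2 = 416; A₂A₃ = 8·2·11 = 176; A₃A₄ = 2·11·5 = 110.
Length 3: A₁..A₃: k=1: 0+176+26·8·11=2464; k=2: 416+0+26·2·11=988 → min 988 | A₂..A₄: k=2: 0+110+8·2·5=190; k=3: 176+0+8·11·5=616 → min 190.
Length 4: A₁..A₄: k=1: 0+190+26·8·5=1230; k=2: 416+110+26·2·5=786; k=3: 988+0+26·11·5=2418 → min 786.
Optimal parenthesization: ((A₁A₂)(A₃A₄)) with cost 786.

786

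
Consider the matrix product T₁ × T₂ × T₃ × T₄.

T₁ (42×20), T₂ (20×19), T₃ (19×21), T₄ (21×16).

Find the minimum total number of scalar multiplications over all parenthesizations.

25904

Adjacent pairs: T₁T₂ = 42·20·19 = 15960; T₂T₃ = 20·19·21 = 7980; T₃T₄ = 19·21·16 = 6384.
Length 3: T₁..T₃: k=1: 0+7980+42·20·21=25620; k=2: 15960+0+42·19·21=32718 → min 25620 | T₂..T₄: k=2: 0+6384+20·19·16=12464; k=3: 7980+0+20·21·16=14700 → min 12464.
Length 4: T₁..T₄: k=1: 0+12464+42·20·16=25904; k=2: 15960+6384+42·19·16=35112; k=3: 25620+0+42·21·16=39732 → min 25904.
Optimal order: (T₁ × (T₂ × (T₃ × T₄))) with cost 25904.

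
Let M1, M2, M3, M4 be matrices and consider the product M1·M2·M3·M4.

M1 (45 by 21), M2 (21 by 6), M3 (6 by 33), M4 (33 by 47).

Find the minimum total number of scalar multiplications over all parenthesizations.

Adjacent pairs: M1M2 = 45·21·6 = 5670; M2M3 = 21·6·33 = 4158; M3M4 = 6·33·47 = 9306.
Length 3: M1..M3: k=1: 0+4158+45·21·33=35343; k=2: 5670+0+45·6·33=14580 → min 14580 | M2..M4: k=2: 0+9306+21·6·47=15228; k=3: 4158+0+21·33·47=36729 → min 15228.
Length 4: M1..M4: k=1: 0+15228+45·21·47=59643; k=2: 5670+9306+45·6·47=27666; k=3: 14580+0+45·33·47=84375 → min 27666.
Optimal order: ((M1·M2)·(M3·M4)) with cost 27666.

27666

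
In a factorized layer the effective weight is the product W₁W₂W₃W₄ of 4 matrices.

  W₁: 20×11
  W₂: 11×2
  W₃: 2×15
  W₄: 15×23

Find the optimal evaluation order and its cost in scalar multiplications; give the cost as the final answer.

Adjacent pairs: W₁W₂ = 20·11·2 = 440; W₂W₃ = 11·2·15 = 330; W₃W₄ = 2·15·23 = 690.
Length 3: W₁..W₃: k=1: 0+330+20·11·15=3630; k=2: 440+0+20·2·15=1040 → min 1040 | W₂..W₄: k=2: 0+690+11·2·23=1196; k=3: 330+0+11·15·23=4125 → min 1196.
Length 4: W₁..W₄: k=1: 0+1196+20·11·23=6256; k=2: 440+690+20·2·23=2050; k=3: 1040+0+20·15·23=7940 → min 2050.
Optimal parenthesization: ((W₁W₂)(W₃W₄)) with cost 2050.

2050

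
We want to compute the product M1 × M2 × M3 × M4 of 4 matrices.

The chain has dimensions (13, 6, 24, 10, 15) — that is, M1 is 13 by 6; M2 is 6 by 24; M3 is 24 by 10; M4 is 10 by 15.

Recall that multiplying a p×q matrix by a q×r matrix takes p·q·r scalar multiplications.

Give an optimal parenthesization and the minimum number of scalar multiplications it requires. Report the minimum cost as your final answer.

3510

Adjacent pairs: M1M2 = 13·6·24 = 1872; M2M3 = 6·24·10 = 1440; M3M4 = 24·10·15 = 3600.
Length 3: M1..M3: k=1: 0+1440+13·6·10=2220; k=2: 1872+0+13·24·10=4992 → min 2220 | M2..M4: k=2: 0+3600+6·24·15=5760; k=3: 1440+0+6·10·15=2340 → min 2340.
Length 4: M1..M4: k=1: 0+2340+13·6·15=3510; k=2: 1872+3600+13·24·15=10152; k=3: 2220+0+13·10·15=4170 → min 3510.
Optimal parenthesization: (M1 × ((M2 × M3) × M4)) with cost 3510.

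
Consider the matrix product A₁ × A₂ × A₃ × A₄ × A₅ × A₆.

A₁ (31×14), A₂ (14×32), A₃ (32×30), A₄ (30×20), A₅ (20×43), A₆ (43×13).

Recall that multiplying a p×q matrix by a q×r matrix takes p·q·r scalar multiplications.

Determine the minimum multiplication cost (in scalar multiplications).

42302

Adjacent pairs: A₁A₂ = 31·14·32 = 13888; A₂A₃ = 14·32·30 = 13440; A₃A₄ = 32·30·20 = 19200; A₄A₅ = 30·20·43 = 25800; A₅A₆ = 20·43·13 = 11180.
Length 3: A₁..A₃: k=1: 0+13440+31·14·30=26460; k=2: 13888+0+31·32·30=43648 → min 26460 | A₂..A₄: k=2: 0+19200+14·32·20=28160; k=3: 13440+0+14·30·20=21840 → min 21840 | A₃..A₅: k=3: 0+25800+32·30·43=67080; k=4: 19200+0+32·20·43=46720 → min 46720 | A₄..A₆: k=4: 0+11180+30·20·13=18980; k=5: 25800+0+30·43·13=42570 → min 18980.
Length 4: A₁..A₄: k=1: 0+21840+31·14·20=30520; k=2: 13888+19200+31·32·20=52928; k=3: 26460+0+31·30·20=45060 → min 30520 | A₂..A₅: k=2: 0+46720+14·32·43=65984; k=3: 13440+25800+14·30·43=57300; k=4: 21840+0+14·20·43=33880 → min 33880 | A₃..A₆: k=3: 0+18980+32·30·13=31460; k=4: 19200+11180+32·20·13=38700; k=5: 46720+0+32·43·13=64608 → min 31460.
Length 5: A₁..A₅: k=1: 0+33880+31·14·43=52542; k=2: 13888+46720+31·32·43=103264; k=3: 26460+25800+31·30·43=92250; k=4: 30520+0+31·20·43=57180 → min 52542 | A₂..A₆: k=2: 0+31460+14·32·13=37284; k=3: 13440+18980+14·30·13=37880; k=4: 21840+11180+14·20·13=36660; k=5: 33880+0+14·43·13=41706 → min 36660.
Length 6: A₁..A₆: k=1: 0+36660+31·14·13=42302; k=2: 13888+31460+31·32·13=58244; k=3: 26460+18980+31·30·13=57530; k=4: 30520+11180+31·20·13=49760; k=5: 52542+0+31·43·13=69871 → min 42302.
Optimal order: (A₁ × (((A₂ × A₃) × A₄) × (A₅ × A₆))) with cost 42302.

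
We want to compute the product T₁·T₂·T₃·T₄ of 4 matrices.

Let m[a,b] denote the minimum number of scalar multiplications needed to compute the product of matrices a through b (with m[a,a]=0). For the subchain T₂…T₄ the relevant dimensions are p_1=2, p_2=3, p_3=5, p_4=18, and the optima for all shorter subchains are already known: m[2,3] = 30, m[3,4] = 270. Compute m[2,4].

m[2,4] = min over k∈[2,3] of m[2,k]+m[k+1,4]+p_{1}·p_k·p_{4}.
k=2: 0 + 270 + 2·3·18 = 378; k=3: 30 + 0 + 2·5·18 = 210.
Minimum: 210 at k=3.

210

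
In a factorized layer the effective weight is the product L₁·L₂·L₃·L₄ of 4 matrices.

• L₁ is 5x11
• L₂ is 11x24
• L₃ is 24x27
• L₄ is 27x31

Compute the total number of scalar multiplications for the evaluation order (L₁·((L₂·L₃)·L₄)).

18040

(L₂·L₃): 11×24 by 24×27 → 11×27, cost 11·24·27 = 7128
((L₂·L₃)·L₄): 11×27 by 27×31 → 11×31, cost 11·27·31 = 9207; cumulative 16335
(L₁·((L₂·L₃)·L₄)): 5×11 by 11×31 → 5×31, cost 5·11·31 = 1705; cumulative 18040
Total: 18040 scalar multiplications.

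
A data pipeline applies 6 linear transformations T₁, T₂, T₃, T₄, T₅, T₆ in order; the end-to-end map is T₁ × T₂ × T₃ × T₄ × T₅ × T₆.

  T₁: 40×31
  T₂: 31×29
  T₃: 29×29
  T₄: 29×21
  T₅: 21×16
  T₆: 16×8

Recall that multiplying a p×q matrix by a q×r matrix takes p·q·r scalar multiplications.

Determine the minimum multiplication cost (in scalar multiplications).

31400

Adjacent pairs: T₁T₂ = 40·31·29 = 35960; T₂T₃ = 31·29·29 = 26071; T₃T₄ = 29·29·21 = 17661; T₄T₅ = 29·21·16 = 9744; T₅T₆ = 21·16·8 = 2688.
Length 3: T₁..T₃: k=1: 0+26071+40·31·29=62031; k=2: 35960+0+40·29·29=69600 → min 62031 | T₂..T₄: k=2: 0+17661+31·29·21=36540; k=3: 26071+0+31·29·21=44950 → min 36540 | T₃..T₅: k=3: 0+9744+29·29·16=23200; k=4: 17661+0+29·21·16=27405 → min 23200 | T₄..T₆: k=4: 0+2688+29·21·8=7560; k=5: 9744+0+29·16·8=13456 → min 7560.
Length 4: T₁..T₄: k=1: 0+36540+40·31·21=62580; k=2: 35960+17661+40·29·21=77981; k=3: 62031+0+40·29·21=86391 → min 62580 | T₂..T₅: k=2: 0+23200+31·29·16=37584; k=3: 26071+9744+31·29·16=50199; k=4: 36540+0+31·21·16=46956 → min 37584 | T₃..T₆: k=3: 0+7560+29·29·8=14288; k=4: 17661+2688+29·21·8=25221; k=5: 23200+0+29·16·8=26912 → min 14288.
Length 5: T₁..T₅: k=1: 0+37584+40·31·16=57424; k=2: 35960+23200+40·29·16=77720; k=3: 62031+9744+40·29·16=90335; k=4: 62580+0+40·21·16=76020 → min 57424 | T₂..T₆: k=2: 0+14288+31·29·8=21480; k=3: 26071+7560+31·29·8=40823; k=4: 36540+2688+31·21·8=44436; k=5: 37584+0+31·16·8=41552 → min 21480.
Length 6: T₁..T₆: k=1: 0+21480+40·31·8=31400; k=2: 35960+14288+40·29·8=59528; k=3: 62031+7560+40·29·8=78871; k=4: 62580+2688+40·21·8=71988; k=5: 57424+0+40·16·8=62544 → min 31400.
Optimal order: (T₁ × (T₂ × (T₃ × (T₄ × (T₅ × T₆))))) with cost 31400.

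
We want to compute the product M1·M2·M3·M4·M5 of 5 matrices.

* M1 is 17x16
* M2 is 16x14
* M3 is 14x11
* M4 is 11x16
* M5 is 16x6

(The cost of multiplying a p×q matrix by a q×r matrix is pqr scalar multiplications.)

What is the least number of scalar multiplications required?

Adjacent pairs: M1M2 = 17·16·14 = 3808; M2M3 = 16·14·11 = 2464; M3M4 = 14·11·16 = 2464; M4M5 = 11·16·6 = 1056.
Length 3: M1..M3: k=1: 0+2464+17·16·11=5456; k=2: 3808+0+17·14·11=6426 → min 5456 | M2..M4: k=2: 0+2464+16·14·16=6048; k=3: 2464+0+16·11·16=5280 → min 5280 | M3..M5: k=3: 0+1056+14·11·6=1980; k=4: 2464+0+14·16·6=3808 → min 1980.
Length 4: M1..M4: k=1: 0+5280+17·16·16=9632; k=2: 3808+2464+17·14·16=10080; k=3: 5456+0+17·11·16=8448 → min 8448 | M2..M5: k=2: 0+1980+16·14·6=3324; k=3: 2464+1056+16·11·6=4576; k=4: 5280+0+16·16·6=6816 → min 3324.
Length 5: M1..M5: k=1: 0+3324+17·16·6=4956; k=2: 3808+1980+17·14·6=7216; k=3: 5456+1056+17·11·6=7634; k=4: 8448+0+17·16·6=10080 → min 4956.
Optimal order: (M1·(M2·(M3·(M4·M5)))) with cost 4956.

4956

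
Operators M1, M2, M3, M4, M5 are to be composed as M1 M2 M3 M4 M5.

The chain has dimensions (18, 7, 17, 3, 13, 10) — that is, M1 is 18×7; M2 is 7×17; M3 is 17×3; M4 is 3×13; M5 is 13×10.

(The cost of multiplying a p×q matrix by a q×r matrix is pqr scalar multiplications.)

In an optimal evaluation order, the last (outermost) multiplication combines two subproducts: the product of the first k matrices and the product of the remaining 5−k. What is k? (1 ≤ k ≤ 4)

Adjacent pairs: M1M2 = 18·7·17 = 2142; M2M3 = 7·17·3 = 357; M3M4 = 17·3·13 = 663; M4M5 = 3·13·10 = 390.
Length 3: M1..M3: k=1: 0+357+18·7·3=735; k=2: 2142+0+18·17·3=3060 → min 735 | M2..M4: k=2: 0+663+7·17·13=2210; k=3: 357+0+7·3·13=630 → min 630 | M3..M5: k=3: 0+390+17·3·10=900; k=4: 663+0+17·13·10=2873 → min 900.
Length 4: M1..M4: k=1: 0+630+18·7·13=2268; k=2: 2142+663+18·17·13=6783; k=3: 735+0+18·3·13=1437 → min 1437 | M2..M5: k=2: 0+900+7·17·10=2090; k=3: 357+390+7·3·10=957; k=4: 630+0+7·13·10=1540 → min 957.
Top-level splits: k=1: (M1..M1)·(M2..M5) → 0+957+18·7·10 = 2217; k=2: (M1..M2)·(M3..M5) → 2142+900+18·17·10 = 6102; k=3: (M1..M3)·(M4..M5) → 735+390+18·3·10 = 1665; k=4: (M1..M4)·(M5..M5) → 1437+0+18·13·10 = 3777.
Best split is after M3, i.e. k = 3.

3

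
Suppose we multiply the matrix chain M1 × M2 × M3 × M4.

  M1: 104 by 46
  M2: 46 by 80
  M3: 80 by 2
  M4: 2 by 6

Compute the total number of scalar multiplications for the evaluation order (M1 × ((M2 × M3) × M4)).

(M2 × M3): 46×80 by 80×2 → 46×2, cost 46·80·2 = 7360
((M2 × M3) × M4): 46×2 by 2×6 → 46×6, cost 46·2·6 = 552; cumulative 7912
(M1 × ((M2 × M3) × M4)): 104×46 by 46×6 → 104×6, cost 104·46·6 = 28704; cumulative 36616
Total: 36616 scalar multiplications.

36616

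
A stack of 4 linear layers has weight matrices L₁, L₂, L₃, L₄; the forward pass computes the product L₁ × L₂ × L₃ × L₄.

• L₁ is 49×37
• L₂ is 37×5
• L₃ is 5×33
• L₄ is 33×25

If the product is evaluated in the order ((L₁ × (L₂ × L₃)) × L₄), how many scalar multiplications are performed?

(L₂ × L₃): 37×5 by 5×33 → 37×33, cost 37·5·33 = 6105
(L₁ × (L₂ × L₃)): 49×37 by 37×33 → 49×33, cost 49·37·33 = 59829; cumulative 65934
((L₁ × (L₂ × L₃)) × L₄): 49×33 by 33×25 → 49×25, cost 49·33·25 = 40425; cumulative 106359
Total: 106359 scalar multiplications.

106359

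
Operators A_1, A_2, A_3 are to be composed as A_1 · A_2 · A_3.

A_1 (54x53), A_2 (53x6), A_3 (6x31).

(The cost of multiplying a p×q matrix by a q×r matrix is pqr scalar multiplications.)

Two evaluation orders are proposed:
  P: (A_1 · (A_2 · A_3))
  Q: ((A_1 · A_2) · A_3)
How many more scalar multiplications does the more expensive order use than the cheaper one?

Order P = (A_1 · (A_2 · A_3)): (A_2 · A_3): 53×6 by 6×31 → 53×31, cost 53·6·31 = 9858; (A_1 · (A_2 · A_3)): 54×53 by 53×31 → 54×31, cost 54·53·31 = 88722; cumulative 98580. Total 98580.
Order Q = ((A_1 · A_2) · A_3): (A_1 · A_2): 54×53 by 53×6 → 54×6, cost 54·53·6 = 17172; ((A_1 · A_2) · A_3): 54×6 by 6×31 → 54×31, cost 54·6·31 = 10044; cumulative 27216. Total 27216.
Difference: |98580 − 27216| = 71364.

71364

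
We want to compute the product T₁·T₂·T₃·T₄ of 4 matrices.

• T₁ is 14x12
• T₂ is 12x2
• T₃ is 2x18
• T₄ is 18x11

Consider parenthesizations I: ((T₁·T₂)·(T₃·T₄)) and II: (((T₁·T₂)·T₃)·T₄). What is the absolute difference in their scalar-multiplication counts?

Order I = ((T₁·T₂)·(T₃·T₄)): (T₁·T₂): 14×12 by 12×2 → 14×2, cost 14·12·2 = 336; (T₃·T₄): 2×18 by 18×11 → 2×11, cost 2·18·11 = 396; ((T₁·T₂)·(T₃·T₄)): 14×2 by 2×11 → 14×11, cost 14·2·11 = 308; cumulative 1040. Total 1040.
Order II = (((T₁·T₂)·T₃)·T₄): (T₁·T₂): 14×12 by 12×2 → 14×2, cost 14·12·2 = 336; ((T₁·T₂)·T₃): 14×2 by 2×18 → 14×18, cost 14·2·18 = 504; cumulative 840; (((T₁·T₂)·T₃)·T₄): 14×18 by 18×11 → 14×11, cost 14·18·11 = 2772; cumulative 3612. Total 3612.
Difference: |1040 − 3612| = 2572.

2572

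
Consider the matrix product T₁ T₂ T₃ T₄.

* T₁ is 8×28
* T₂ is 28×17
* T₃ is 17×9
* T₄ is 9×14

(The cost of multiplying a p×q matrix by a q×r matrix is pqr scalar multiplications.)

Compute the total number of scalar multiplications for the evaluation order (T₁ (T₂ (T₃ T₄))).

11942

(T₃ T₄): 17×9 by 9×14 → 17×14, cost 17·9·14 = 2142
(T₂ (T₃ T₄)): 28×17 by 17×14 → 28×14, cost 28·17·14 = 6664; cumulative 8806
(T₁ (T₂ (T₃ T₄))): 8×28 by 28×14 → 8×14, cost 8·28·14 = 3136; cumulative 11942
Total: 11942 scalar multiplications.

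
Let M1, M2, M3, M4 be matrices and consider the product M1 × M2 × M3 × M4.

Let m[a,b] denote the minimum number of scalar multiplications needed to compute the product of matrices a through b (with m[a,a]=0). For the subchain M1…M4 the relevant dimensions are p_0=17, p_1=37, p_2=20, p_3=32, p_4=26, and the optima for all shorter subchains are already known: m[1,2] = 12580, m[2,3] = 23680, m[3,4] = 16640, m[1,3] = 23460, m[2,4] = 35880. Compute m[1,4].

37604

m[1,4] = min over k∈[1,3] of m[1,k]+m[k+1,4]+p_{0}·p_k·p_{4}.
k=1: 0 + 35880 + 17·37·26 = 52234; k=2: 12580 + 16640 + 17·20·26 = 38060; k=3: 23460 + 0 + 17·32·26 = 37604.
Minimum: 37604 at k=3.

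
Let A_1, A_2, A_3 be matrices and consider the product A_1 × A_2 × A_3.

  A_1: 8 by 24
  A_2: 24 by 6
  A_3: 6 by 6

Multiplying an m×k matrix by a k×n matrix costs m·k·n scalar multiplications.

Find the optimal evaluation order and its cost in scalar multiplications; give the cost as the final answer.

(A_1 × (A_2 × A_3)): cost 2016.
((A_1 × A_2) × A_3): cost 1440.
Optimal: ((A_1 × A_2) × A_3) with cost 1440.

1440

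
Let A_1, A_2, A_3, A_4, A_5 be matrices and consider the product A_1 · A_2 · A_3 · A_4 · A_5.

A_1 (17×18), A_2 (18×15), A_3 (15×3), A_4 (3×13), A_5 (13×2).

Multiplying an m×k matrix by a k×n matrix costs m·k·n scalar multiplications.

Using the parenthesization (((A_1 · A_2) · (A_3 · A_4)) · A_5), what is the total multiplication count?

8932

(A_1 · A_2): 17×18 by 18×15 → 17×15, cost 17·18·15 = 4590
(A_3 · A_4): 15×3 by 3×13 → 15×13, cost 15·3·13 = 585
((A_1 · A_2) · (A_3 · A_4)): 17×15 by 15×13 → 17×13, cost 17·15·13 = 3315; cumulative 8490
(((A_1 · A_2) · (A_3 · A_4)) · A_5): 17×13 by 13×2 → 17×2, cost 17·13·2 = 442; cumulative 8932
Total: 8932 scalar multiplications.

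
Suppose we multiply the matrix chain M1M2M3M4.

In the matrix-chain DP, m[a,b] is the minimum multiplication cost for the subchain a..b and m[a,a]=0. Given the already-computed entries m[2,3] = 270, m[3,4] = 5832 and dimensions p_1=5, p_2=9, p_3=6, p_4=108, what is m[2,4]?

3510

m[2,4] = min over k∈[2,3] of m[2,k]+m[k+1,4]+p_{1}·p_k·p_{4}.
k=2: 0 + 5832 + 5·9·108 = 10692; k=3: 270 + 0 + 5·6·108 = 3510.
Minimum: 3510 at k=3.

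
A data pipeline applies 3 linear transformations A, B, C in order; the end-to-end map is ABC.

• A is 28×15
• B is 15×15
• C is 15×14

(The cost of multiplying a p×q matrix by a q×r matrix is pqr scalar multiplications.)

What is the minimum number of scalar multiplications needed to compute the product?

9030

Order (A(BC)): (BC): 15×15 by 15×14 → 15×14, cost 15·15·14 = 3150; (A(BC)): 28×15 by 15×14 → 28×14, cost 28·15·14 = 5880; cumulative 9030. Total 9030.
Order ((AB)C): (AB): 28×15 by 15×15 → 28×15, cost 28·15·15 = 6300; ((AB)C): 28×15 by 15×14 → 28×14, cost 28·15·14 = 5880; cumulative 12180. Total 12180.
Minimum: 9030.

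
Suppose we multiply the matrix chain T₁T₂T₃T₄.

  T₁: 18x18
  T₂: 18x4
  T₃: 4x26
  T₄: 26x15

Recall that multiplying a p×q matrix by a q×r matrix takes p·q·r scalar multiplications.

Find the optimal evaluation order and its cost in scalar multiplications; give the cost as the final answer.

Adjacent pairs: T₁T₂ = 18·18·4 = 1296; T₂T₃ = 18·4·26 = 1872; T₃T₄ = 4·26·15 = 1560.
Length 3: T₁..T₃: k=1: 0+1872+18·18·26=10296; k=2: 1296+0+18·4·26=3168 → min 3168 | T₂..T₄: k=2: 0+1560+18·4·15=2640; k=3: 1872+0+18·26·15=8892 → min 2640.
Length 4: T₁..T₄: k=1: 0+2640+18·18·15=7500; k=2: 1296+1560+18·4·15=3936; k=3: 3168+0+18·26·15=10188 → min 3936.
Optimal parenthesization: ((T₁T₂)(T₃T₄)) with cost 3936.

3936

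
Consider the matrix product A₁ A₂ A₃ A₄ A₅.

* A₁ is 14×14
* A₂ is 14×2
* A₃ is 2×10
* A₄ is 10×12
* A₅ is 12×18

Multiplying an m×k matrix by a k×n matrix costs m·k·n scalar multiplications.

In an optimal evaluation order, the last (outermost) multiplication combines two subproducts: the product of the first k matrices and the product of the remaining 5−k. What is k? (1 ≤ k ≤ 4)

2

Adjacent pairs: A₁A₂ = 14·14·2 = 392; A₂A₃ = 14·2·10 = 280; A₃A₄ = 2·10·12 = 240; A₄A₅ = 10·12·18 = 2160.
Length 3: A₁..A₃: k=1: 0+280+14·14·10=2240; k=2: 392+0+14·2·10=672 → min 672 | A₂..A₄: k=2: 0+240+14·2·12=576; k=3: 280+0+14·10·12=1960 → min 576 | A₃..A₅: k=3: 0+2160+2·10·18=2520; k=4: 240+0+2·12·18=672 → min 672.
Length 4: A₁..A₄: k=1: 0+576+14·14·12=2928; k=2: 392+240+14·2·12=968; k=3: 672+0+14·10·12=2352 → min 968 | A₂..A₅: k=2: 0+672+14·2·18=1176; k=3: 280+2160+14·10·18=4960; k=4: 576+0+14·12·18=3600 → min 1176.
Top-level splits: k=1: (A₁..A₁)·(A₂..A₅) → 0+1176+14·14·18 = 4704; k=2: (A₁..A₂)·(A₃..A₅) → 392+672+14·2·18 = 1568; k=3: (A₁..A₃)·(A₄..A₅) → 672+2160+14·10·18 = 5352; k=4: (A₁..A₄)·(A₅..A₅) → 968+0+14·12·18 = 3992.
Best split is after A₂, i.e. k = 2.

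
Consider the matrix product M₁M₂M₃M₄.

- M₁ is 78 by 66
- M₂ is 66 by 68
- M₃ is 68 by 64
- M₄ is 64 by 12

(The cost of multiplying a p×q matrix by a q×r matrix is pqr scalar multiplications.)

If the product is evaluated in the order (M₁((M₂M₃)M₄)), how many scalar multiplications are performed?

(M₂M₃): 66×68 by 68×64 → 66×64, cost 66·68·64 = 287232
((M₂M₃)M₄): 66×64 by 64×12 → 66×12, cost 66·64·12 = 50688; cumulative 337920
(M₁((M₂M₃)M₄)): 78×66 by 66×12 → 78×12, cost 78·66·12 = 61776; cumulative 399696
Total: 399696 scalar multiplications.

399696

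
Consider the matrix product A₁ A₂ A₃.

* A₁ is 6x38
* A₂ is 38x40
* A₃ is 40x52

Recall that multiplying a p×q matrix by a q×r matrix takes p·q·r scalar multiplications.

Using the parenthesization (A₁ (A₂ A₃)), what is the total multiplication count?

(A₂ A₃): 38×40 by 40×52 → 38×52, cost 38·40·52 = 79040
(A₁ (A₂ A₃)): 6×38 by 38×52 → 6×52, cost 6·38·52 = 11856; cumulative 90896
Total: 90896 scalar multiplications.

90896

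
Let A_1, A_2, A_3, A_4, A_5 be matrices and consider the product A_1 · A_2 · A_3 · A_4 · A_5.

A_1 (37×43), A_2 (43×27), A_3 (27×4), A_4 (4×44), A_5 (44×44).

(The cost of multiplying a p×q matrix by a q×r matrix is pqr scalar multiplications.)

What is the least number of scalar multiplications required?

Adjacent pairs: A_1A_2 = 37·43·27 = 42957; A_2A_3 = 43·27·4 = 4644; A_3A_4 = 27·4·44 = 4752; A_4A_5 = 4·44·44 = 7744.
Length 3: A_1..A_3: k=1: 0+4644+37·43·4=11008; k=2: 42957+0+37·27·4=46953 → min 11008 | A_2..A_4: k=2: 0+4752+43·27·44=55836; k=3: 4644+0+43·4·44=12212 → min 12212 | A_3..A_5: k=3: 0+7744+27·4·44=12496; k=4: 4752+0+27·44·44=57024 → min 12496.
Length 4: A_1..A_4: k=1: 0+12212+37·43·44=82216; k=2: 42957+4752+37·27·44=91665; k=3: 11008+0+37·4·44=17520 → min 17520 | A_2..A_5: k=2: 0+12496+43·27·44=63580; k=3: 4644+7744+43·4·44=19956; k=4: 12212+0+43·44·44=95460 → min 19956.
Length 5: A_1..A_5: k=1: 0+19956+37·43·44=89960; k=2: 42957+12496+37·27·44=99409; k=3: 11008+7744+37·4·44=25264; k=4: 17520+0+37·44·44=89152 → min 25264.
Optimal order: ((A_1 · (A_2 · A_3)) · (A_4 · A_5)) with cost 25264.

25264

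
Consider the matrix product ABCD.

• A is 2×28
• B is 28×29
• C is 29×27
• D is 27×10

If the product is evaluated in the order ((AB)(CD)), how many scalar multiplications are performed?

10034

(AB): 2×28 by 28×29 → 2×29, cost 2·28·29 = 1624
(CD): 29×27 by 27×10 → 29×10, cost 29·27·10 = 7830
((AB)(CD)): 2×29 by 29×10 → 2×10, cost 2·29·10 = 580; cumulative 10034
Total: 10034 scalar multiplications.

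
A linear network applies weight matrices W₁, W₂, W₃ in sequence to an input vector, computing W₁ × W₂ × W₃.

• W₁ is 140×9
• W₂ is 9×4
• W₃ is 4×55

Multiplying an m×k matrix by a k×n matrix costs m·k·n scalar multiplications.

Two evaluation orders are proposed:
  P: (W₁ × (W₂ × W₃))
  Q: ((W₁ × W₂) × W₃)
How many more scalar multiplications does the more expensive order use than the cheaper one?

35440

Order P = (W₁ × (W₂ × W₃)): (W₂ × W₃): 9×4 by 4×55 → 9×55, cost 9·4·55 = 1980; (W₁ × (W₂ × W₃)): 140×9 by 9×55 → 140×55, cost 140·9·55 = 69300; cumulative 71280. Total 71280.
Order Q = ((W₁ × W₂) × W₃): (W₁ × W₂): 140×9 by 9×4 → 140×4, cost 140·9·4 = 5040; ((W₁ × W₂) × W₃): 140×4 by 4×55 → 140×55, cost 140·4·55 = 30800; cumulative 35840. Total 35840.
Difference: |71280 − 35840| = 35440.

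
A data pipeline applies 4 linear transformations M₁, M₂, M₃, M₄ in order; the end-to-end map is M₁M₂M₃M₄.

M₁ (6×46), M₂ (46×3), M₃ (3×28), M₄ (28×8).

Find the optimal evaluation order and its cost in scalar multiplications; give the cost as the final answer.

Adjacent pairs: M₁M₂ = 6·46·3 = 828; M₂M₃ = 46·3·28 = 3864; M₃M₄ = 3·28·8 = 672.
Length 3: M₁..M₃: k=1: 0+3864+6·46·28=11592; k=2: 828+0+6·3·28=1332 → min 1332 | M₂..M₄: k=2: 0+672+46·3·8=1776; k=3: 3864+0+46·28·8=14168 → min 1776.
Length 4: M₁..M₄: k=1: 0+1776+6·46·8=3984; k=2: 828+672+6·3·8=1644; k=3: 1332+0+6·28·8=2676 → min 1644.
Optimal parenthesization: ((M₁M₂)(M₃M₄)) with cost 1644.

1644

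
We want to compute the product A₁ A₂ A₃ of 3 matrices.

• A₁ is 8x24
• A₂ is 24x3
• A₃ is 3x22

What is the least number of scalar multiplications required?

1104

Order (A₁ (A₂ A₃)): (A₂ A₃): 24×3 by 3×22 → 24×22, cost 24·3·22 = 1584; (A₁ (A₂ A₃)): 8×24 by 24×22 → 8×22, cost 8·24·22 = 4224; cumulative 5808. Total 5808.
Order ((A₁ A₂) A₃): (A₁ A₂): 8×24 by 24×3 → 8×3, cost 8·24·3 = 576; ((A₁ A₂) A₃): 8×3 by 3×22 → 8×22, cost 8·3·22 = 528; cumulative 1104. Total 1104.
Minimum: 1104.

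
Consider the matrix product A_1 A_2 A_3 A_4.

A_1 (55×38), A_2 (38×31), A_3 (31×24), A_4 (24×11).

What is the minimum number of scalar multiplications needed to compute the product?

44132

Adjacent pairs: A_1A_2 = 55·38·31 = 64790; A_2A_3 = 38·31·24 = 28272; A_3A_4 = 31·24·11 = 8184.
Length 3: A_1..A_3: k=1: 0+28272+55·38·24=78432; k=2: 64790+0+55·31·24=105710 → min 78432 | A_2..A_4: k=2: 0+8184+38·31·11=21142; k=3: 28272+0+38·24·11=38304 → min 21142.
Length 4: A_1..A_4: k=1: 0+21142+55·38·11=44132; k=2: 64790+8184+55·31·11=91729; k=3: 78432+0+55·24·11=92952 → min 44132.
Optimal order: (A_1 (A_2 (A_3 A_4))) with cost 44132.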